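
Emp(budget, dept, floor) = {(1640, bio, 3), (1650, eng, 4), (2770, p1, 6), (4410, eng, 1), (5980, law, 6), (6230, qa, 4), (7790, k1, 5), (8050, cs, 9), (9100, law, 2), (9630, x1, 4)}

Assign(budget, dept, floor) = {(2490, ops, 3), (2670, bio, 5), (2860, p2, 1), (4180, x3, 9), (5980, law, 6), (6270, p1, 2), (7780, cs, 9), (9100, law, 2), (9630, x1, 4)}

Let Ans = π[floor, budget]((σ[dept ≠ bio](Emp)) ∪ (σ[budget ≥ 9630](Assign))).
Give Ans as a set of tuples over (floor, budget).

{(1, 4410), (2, 9100), (4, 1650), (4, 6230), (4, 9630), (5, 7790), (6, 2770), (6, 5980), (9, 8050)}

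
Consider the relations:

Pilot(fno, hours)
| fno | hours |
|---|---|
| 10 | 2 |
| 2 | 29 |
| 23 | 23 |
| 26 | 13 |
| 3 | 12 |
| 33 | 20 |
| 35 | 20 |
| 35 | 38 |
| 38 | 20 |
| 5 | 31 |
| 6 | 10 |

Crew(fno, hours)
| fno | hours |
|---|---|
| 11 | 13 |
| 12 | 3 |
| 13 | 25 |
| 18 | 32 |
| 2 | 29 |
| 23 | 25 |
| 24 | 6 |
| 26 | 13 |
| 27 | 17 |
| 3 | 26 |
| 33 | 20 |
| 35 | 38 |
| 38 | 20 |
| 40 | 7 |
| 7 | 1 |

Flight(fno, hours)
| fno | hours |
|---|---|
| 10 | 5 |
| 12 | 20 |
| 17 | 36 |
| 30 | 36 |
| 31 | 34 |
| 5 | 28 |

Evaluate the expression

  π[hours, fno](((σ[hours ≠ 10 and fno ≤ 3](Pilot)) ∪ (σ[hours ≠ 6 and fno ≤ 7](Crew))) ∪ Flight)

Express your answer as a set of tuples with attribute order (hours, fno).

Filtering on hours ≠ 10 and fno ≤ 3 leaves {(2, 29), (3, 12)}.
Filtering on hours ≠ 6 and fno ≤ 7 leaves {(2, 29), (3, 26), (7, 1)}.
Set union of the two operands is {(2, 29), (3, 12), (3, 26), (7, 1)}.
Set union of the two operands is {(10, 5), (12, 20), (17, 36), (2, 29), (3, 12), (3, 26), (30, 36), (31, 34), (5, 28), (7, 1)}.
π_{hours, fno} gives {(1, 7), (12, 3), (20, 12), (26, 3), (28, 5), (29, 2), (34, 31), (36, 17), (36, 30), (5, 10)}.

{(1, 7), (12, 3), (20, 12), (26, 3), (28, 5), (29, 2), (34, 31), (36, 17), (36, 30), (5, 10)}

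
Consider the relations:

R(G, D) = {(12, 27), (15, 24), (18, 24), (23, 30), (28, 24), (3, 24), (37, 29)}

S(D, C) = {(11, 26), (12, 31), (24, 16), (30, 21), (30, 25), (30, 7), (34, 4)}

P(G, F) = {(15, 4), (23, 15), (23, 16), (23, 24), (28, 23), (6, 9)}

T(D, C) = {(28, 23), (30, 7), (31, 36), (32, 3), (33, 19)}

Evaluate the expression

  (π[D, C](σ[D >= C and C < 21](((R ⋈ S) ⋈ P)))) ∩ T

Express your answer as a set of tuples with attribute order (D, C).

{(30, 7)}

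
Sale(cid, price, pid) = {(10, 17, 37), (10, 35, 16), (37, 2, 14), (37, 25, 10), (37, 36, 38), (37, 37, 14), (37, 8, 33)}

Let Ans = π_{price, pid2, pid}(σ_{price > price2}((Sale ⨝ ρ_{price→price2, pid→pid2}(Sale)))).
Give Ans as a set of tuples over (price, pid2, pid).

ρ[price→price2, pid→pid2]: schema becomes (cid, price2, pid2); tuples unchanged.
Joining Sale and ρ_{price→price2, pid→pid2}(Sale) on cid yields {(10, 17, 37, 17, 37), (10, 17, 37, 35, 16), (10, 35, 16, 17, 37), (10, 35, 16, 35, 16), (37, 2, 14, 2, 14), (37, 2, 14, 25, 10), (37, 2, 14, 36, 38), (37, 2, 14, 37, 14), (37, 2, 14, 8, 33), (37, 25, 10, 2, 14), (37, 25, 10, 25, 10), (37, 25, 10, 36, 38), (37, 25, 10, 37, 14), (37, 25, 10, 8, 33), (37, 36, 38, 2, 14), (37, 36, 38, 25, 10), (37, 36, 38, 36, 38), (37, 36, 38, 37, 14), (37, 36, 38, 8, 33), (37, 37, 14, 2, 14), (37, 37, 14, 25, 10), (37, 37, 14, 36, 38), (37, 37, 14, 37, 14), (37, 37, 14, 8, 33), (37, 8, 33, 2, 14), (37, 8, 33, 25, 10), (37, 8, 33, 36, 38), (37, 8, 33, 37, 14), (37, 8, 33, 8, 33)}.
σ[price > price2]: keep tuples satisfying price > price2 → {(10, 35, 16, 17, 37), (37, 25, 10, 2, 14), (37, 25, 10, 8, 33), (37, 36, 38, 2, 14), (37, 36, 38, 25, 10), (37, 36, 38, 8, 33), (37, 37, 14, 2, 14), (37, 37, 14, 25, 10), (37, 37, 14, 36, 38), (37, 37, 14, 8, 33), (37, 8, 33, 2, 14)}
π_{price, pid2, pid} gives {(25, 14, 10), (25, 33, 10), (35, 37, 16), (36, 10, 38), (36, 14, 38), (36, 33, 38), (37, 10, 14), (37, 14, 14), (37, 33, 14), (37, 38, 14), (8, 14, 33)}.

{(25, 14, 10), (25, 33, 10), (35, 37, 16), (36, 10, 38), (36, 14, 38), (36, 33, 38), (37, 10, 14), (37, 14, 14), (37, 33, 14), (37, 38, 14), (8, 14, 33)}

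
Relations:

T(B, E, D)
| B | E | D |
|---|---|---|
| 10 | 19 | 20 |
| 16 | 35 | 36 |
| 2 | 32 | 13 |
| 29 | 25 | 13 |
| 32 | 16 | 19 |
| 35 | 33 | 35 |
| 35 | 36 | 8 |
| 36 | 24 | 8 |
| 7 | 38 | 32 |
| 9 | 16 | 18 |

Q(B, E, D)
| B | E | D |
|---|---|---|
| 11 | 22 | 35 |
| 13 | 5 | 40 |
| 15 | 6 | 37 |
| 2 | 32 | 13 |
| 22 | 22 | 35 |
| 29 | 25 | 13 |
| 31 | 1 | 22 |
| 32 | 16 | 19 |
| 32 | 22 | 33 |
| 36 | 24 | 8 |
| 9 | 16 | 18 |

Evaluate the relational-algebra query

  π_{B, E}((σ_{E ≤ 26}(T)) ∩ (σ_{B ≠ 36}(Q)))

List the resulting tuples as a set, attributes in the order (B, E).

{(29, 25), (32, 16), (9, 16)}

σ[E ≤ 26]: keep tuples satisfying E ≤ 26 → {(10, 19, 20), (29, 25, 13), (32, 16, 19), (36, 24, 8), (9, 16, 18)}
σ[B ≠ 36]: keep tuples satisfying B ≠ 36 → {(11, 22, 35), (13, 5, 40), (15, 6, 37), (2, 32, 13), (22, 22, 35), (29, 25, 13), (31, 1, 22), (32, 16, 19), (32, 22, 33), (9, 16, 18)}
Set intersection of the two operands is {(29, 25, 13), (32, 16, 19), (9, 16, 18)}.
π_{B, E} gives {(29, 25), (32, 16), (9, 16)}.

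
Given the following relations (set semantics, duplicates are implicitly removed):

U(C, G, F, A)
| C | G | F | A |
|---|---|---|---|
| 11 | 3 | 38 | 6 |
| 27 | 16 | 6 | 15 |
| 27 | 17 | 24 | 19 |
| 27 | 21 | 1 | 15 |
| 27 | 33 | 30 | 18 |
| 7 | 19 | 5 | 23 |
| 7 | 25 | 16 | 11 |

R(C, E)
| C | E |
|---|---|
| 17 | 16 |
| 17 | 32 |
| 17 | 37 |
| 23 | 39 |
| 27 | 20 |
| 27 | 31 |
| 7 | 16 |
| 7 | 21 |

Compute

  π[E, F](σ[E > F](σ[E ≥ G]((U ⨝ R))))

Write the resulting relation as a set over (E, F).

{(20, 6), (21, 5), (31, 1), (31, 24), (31, 6)}

Natural join on C: {(27, 16, 6, 15, 20), (27, 16, 6, 15, 31), (27, 17, 24, 19, 20), (27, 17, 24, 19, 31), (27, 21, 1, 15, 20), (27, 21, 1, 15, 31), (27, 33, 30, 18, 20), (27, 33, 30, 18, 31), (7, 19, 5, 23, 16), (7, 19, 5, 23, 21), (7, 25, 16, 11, 16), (7, 25, 16, 11, 21)}
Apply σ_{E ≥ G}; surviving tuples: {(27, 16, 6, 15, 20), (27, 16, 6, 15, 31), (27, 17, 24, 19, 20), (27, 17, 24, 19, 31), (27, 21, 1, 15, 31), (7, 19, 5, 23, 21)}
Apply σ_{E > F}; surviving tuples: {(27, 16, 6, 15, 20), (27, 16, 6, 15, 31), (27, 17, 24, 19, 31), (27, 21, 1, 15, 31), (7, 19, 5, 23, 21)}
π[E, F]: project onto (E, F) → {(20, 6), (21, 5), (31, 1), (31, 24), (31, 6)}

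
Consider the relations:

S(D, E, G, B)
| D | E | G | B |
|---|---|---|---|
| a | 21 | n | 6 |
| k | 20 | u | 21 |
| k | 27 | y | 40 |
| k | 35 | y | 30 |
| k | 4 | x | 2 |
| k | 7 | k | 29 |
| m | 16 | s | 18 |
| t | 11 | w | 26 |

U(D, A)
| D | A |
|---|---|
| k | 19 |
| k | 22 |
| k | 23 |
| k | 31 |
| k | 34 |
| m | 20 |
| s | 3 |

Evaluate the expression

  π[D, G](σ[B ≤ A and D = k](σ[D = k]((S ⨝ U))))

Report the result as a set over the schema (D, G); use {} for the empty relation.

{(k, k), (k, u), (k, x), (k, y)}

Natural join on D: {(k, 20, u, 21, 19), (k, 20, u, 21, 22), (k, 20, u, 21, 23), (k, 20, u, 21, 31), (k, 20, u, 21, 34), (k, 27, y, 40, 19), (k, 27, y, 40, 22), (k, 27, y, 40, 23), (k, 27, y, 40, 31), (k, 27, y, 40, 34), (k, 35, y, 30, 19), (k, 35, y, 30, 22), (k, 35, y, 30, 23), (k, 35, y, 30, 31), (k, 35, y, 30, 34), (k, 4, x, 2, 19), (k, 4, x, 2, 22), (k, 4, x, 2, 23), (k, 4, x, 2, 31), (k, 4, x, 2, 34), (k, 7, k, 29, 19), (k, 7, k, 29, 22), (k, 7, k, 29, 23), (k, 7, k, 29, 31), (k, 7, k, 29, 34), (m, 16, s, 18, 20)}
Selection D = k: {(k, 20, u, 21, 19), (k, 20, u, 21, 22), (k, 20, u, 21, 23), (k, 20, u, 21, 31), (k, 20, u, 21, 34), (k, 27, y, 40, 19), (k, 27, y, 40, 22), (k, 27, y, 40, 23), (k, 27, y, 40, 31), (k, 27, y, 40, 34), (k, 35, y, 30, 19), (k, 35, y, 30, 22), (k, 35, y, 30, 23), (k, 35, y, 30, 31), (k, 35, y, 30, 34), (k, 4, x, 2, 19), (k, 4, x, 2, 22), (k, 4, x, 2, 23), (k, 4, x, 2, 31), (k, 4, x, 2, 34), (k, 7, k, 29, 19), (k, 7, k, 29, 22), (k, 7, k, 29, 23), (k, 7, k, 29, 31), (k, 7, k, 29, 34)}
Selection B ≤ A and D = k: {(k, 20, u, 21, 22), (k, 20, u, 21, 23), (k, 20, u, 21, 31), (k, 20, u, 21, 34), (k, 35, y, 30, 31), (k, 35, y, 30, 34), (k, 4, x, 2, 19), (k, 4, x, 2, 22), (k, 4, x, 2, 23), (k, 4, x, 2, 31), (k, 4, x, 2, 34), (k, 7, k, 29, 31), (k, 7, k, 29, 34)}
Projecting to D, G (9 duplicate(s) eliminated): {(k, k), (k, u), (k, x), (k, y)}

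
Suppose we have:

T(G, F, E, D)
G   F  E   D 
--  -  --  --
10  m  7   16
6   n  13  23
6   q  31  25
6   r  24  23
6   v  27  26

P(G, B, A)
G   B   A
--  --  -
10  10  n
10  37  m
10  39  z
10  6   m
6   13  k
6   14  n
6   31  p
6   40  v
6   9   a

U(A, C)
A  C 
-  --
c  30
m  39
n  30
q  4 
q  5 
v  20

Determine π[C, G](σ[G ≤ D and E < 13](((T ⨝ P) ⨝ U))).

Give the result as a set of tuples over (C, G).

{(30, 10), (39, 10)}

Natural join on G: {(10, m, 7, 16, 10, n), (10, m, 7, 16, 37, m), (10, m, 7, 16, 39, z), (10, m, 7, 16, 6, m), (6, n, 13, 23, 13, k), (6, n, 13, 23, 14, n), (6, n, 13, 23, 31, p), (6, n, 13, 23, 40, v), (6, n, 13, 23, 9, a), (6, q, 31, 25, 13, k), (6, q, 31, 25, 14, n), (6, q, 31, 25, 31, p), (6, q, 31, 25, 40, v), (6, q, 31, 25, 9, a), (6, r, 24, 23, 13, k), (6, r, 24, 23, 14, n), (6, r, 24, 23, 31, p), (6, r, 24, 23, 40, v), (6, r, 24, 23, 9, a), (6, v, 27, 26, 13, k), (6, v, 27, 26, 14, n), (6, v, 27, 26, 31, p), (6, v, 27, 26, 40, v), (6, v, 27, 26, 9, a)}
Natural join on A: {(10, m, 7, 16, 10, n, 30), (10, m, 7, 16, 37, m, 39), (10, m, 7, 16, 6, m, 39), (6, n, 13, 23, 14, n, 30), (6, n, 13, 23, 40, v, 20), (6, q, 31, 25, 14, n, 30), (6, q, 31, 25, 40, v, 20), (6, r, 24, 23, 14, n, 30), (6, r, 24, 23, 40, v, 20), (6, v, 27, 26, 14, n, 30), (6, v, 27, 26, 40, v, 20)}
σ[G ≤ D and E < 13]: keep tuples satisfying G ≤ D and E < 13 → {(10, m, 7, 16, 10, n, 30), (10, m, 7, 16, 37, m, 39), (10, m, 7, 16, 6, m, 39)}
Keep only column(s) C, G (1 duplicate(s) eliminated): {(30, 10), (39, 10)}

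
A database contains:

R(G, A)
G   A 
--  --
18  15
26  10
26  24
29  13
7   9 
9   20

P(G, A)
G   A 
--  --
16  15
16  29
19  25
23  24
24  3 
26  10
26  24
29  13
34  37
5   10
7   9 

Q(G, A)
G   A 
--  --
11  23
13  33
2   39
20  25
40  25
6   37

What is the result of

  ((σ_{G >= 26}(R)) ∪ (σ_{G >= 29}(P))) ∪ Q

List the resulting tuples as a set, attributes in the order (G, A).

Filtering on G >= 26 leaves {(26, 10), (26, 24), (29, 13)}.
Filtering on G >= 29 leaves {(29, 13), (34, 37)}.
Set union of the two operands is {(26, 10), (26, 24), (29, 13), (34, 37)}.
Set union of the two operands is {(11, 23), (13, 33), (2, 39), (20, 25), (26, 10), (26, 24), (29, 13), (34, 37), (40, 25), (6, 37)}.

{(11, 23), (13, 33), (2, 39), (20, 25), (26, 10), (26, 24), (29, 13), (34, 37), (40, 25), (6, 37)}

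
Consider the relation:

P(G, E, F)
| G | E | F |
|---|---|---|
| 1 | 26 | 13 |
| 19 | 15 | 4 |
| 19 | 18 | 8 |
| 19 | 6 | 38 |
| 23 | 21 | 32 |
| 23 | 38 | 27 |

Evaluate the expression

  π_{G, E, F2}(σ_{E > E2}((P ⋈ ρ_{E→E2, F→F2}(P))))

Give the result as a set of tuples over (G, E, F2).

ρ[E→E2, F→F2]: schema becomes (G, E2, F2); tuples unchanged.
P ⋈ ρ_{E→E2, F→F2}(P) (natural join on G): {(1, 26, 13, 26, 13), (19, 15, 4, 15, 4), (19, 15, 4, 18, 8), (19, 15, 4, 6, 38), (19, 18, 8, 15, 4), (19, 18, 8, 18, 8), (19, 18, 8, 6, 38), (19, 6, 38, 15, 4), (19, 6, 38, 18, 8), (19, 6, 38, 6, 38), (23, 21, 32, 21, 32), (23, 21, 32, 38, 27), (23, 38, 27, 21, 32), (23, 38, 27, 38, 27)}
Apply σ_{E > E2}; surviving tuples: {(19, 15, 4, 6, 38), (19, 18, 8, 15, 4), (19, 18, 8, 6, 38), (23, 38, 27, 21, 32)}
Keep only column(s) G, E, F2: {(19, 15, 38), (19, 18, 38), (19, 18, 4), (23, 38, 32)}

{(19, 15, 38), (19, 18, 38), (19, 18, 4), (23, 38, 32)}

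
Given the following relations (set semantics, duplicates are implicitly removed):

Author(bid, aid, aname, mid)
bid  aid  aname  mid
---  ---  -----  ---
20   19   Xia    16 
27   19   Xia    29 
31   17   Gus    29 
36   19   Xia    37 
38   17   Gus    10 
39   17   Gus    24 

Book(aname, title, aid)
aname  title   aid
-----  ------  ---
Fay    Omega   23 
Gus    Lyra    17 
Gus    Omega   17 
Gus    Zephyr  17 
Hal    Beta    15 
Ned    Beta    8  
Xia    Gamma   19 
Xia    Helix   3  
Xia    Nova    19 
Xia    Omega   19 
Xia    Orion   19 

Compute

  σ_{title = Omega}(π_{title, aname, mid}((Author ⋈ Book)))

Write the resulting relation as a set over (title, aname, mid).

{(Omega, Gus, 10), (Omega, Gus, 24), (Omega, Gus, 29), (Omega, Xia, 16), (Omega, Xia, 29), (Omega, Xia, 37)}

Joining Author and Book on aid, aname yields {(20, 19, Xia, 16, Gamma), (20, 19, Xia, 16, Nova), (20, 19, Xia, 16, Omega), (20, 19, Xia, 16, Orion), (27, 19, Xia, 29, Gamma), (27, 19, Xia, 29, Nova), (27, 19, Xia, 29, Omega), (27, 19, Xia, 29, Orion), (31, 17, Gus, 29, Lyra), (31, 17, Gus, 29, Omega), (31, 17, Gus, 29, Zephyr), (36, 19, Xia, 37, Gamma), (36, 19, Xia, 37, Nova), (36, 19, Xia, 37, Omega), (36, 19, Xia, 37, Orion), (38, 17, Gus, 10, Lyra), (38, 17, Gus, 10, Omega), (38, 17, Gus, 10, Zephyr), (39, 17, Gus, 24, Lyra), (39, 17, Gus, 24, Omega), (39, 17, Gus, 24, Zephyr)}.
Projecting to title, aname, mid: {(Gamma, Xia, 16), (Gamma, Xia, 29), (Gamma, Xia, 37), (Lyra, Gus, 10), (Lyra, Gus, 24), (Lyra, Gus, 29), (Nova, Xia, 16), (Nova, Xia, 29), (Nova, Xia, 37), (Omega, Gus, 10), (Omega, Gus, 24), (Omega, Gus, 29), (Omega, Xia, 16), (Omega, Xia, 29), (Omega, Xia, 37), (Orion, Xia, 16), (Orion, Xia, 29), (Orion, Xia, 37), (Zephyr, Gus, 10), (Zephyr, Gus, 24), (Zephyr, Gus, 29)}
Selection title = Omega: {(Omega, Gus, 10), (Omega, Gus, 24), (Omega, Gus, 29), (Omega, Xia, 16), (Omega, Xia, 29), (Omega, Xia, 37)}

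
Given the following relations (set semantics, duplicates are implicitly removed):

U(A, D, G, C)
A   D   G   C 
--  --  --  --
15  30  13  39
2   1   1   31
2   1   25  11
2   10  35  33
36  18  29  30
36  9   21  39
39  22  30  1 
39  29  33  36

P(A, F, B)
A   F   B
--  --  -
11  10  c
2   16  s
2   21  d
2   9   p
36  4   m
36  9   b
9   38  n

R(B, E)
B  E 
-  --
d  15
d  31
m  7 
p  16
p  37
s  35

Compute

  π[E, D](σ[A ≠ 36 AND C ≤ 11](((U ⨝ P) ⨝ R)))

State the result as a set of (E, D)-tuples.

{(15, 1), (16, 1), (31, 1), (35, 1), (37, 1)}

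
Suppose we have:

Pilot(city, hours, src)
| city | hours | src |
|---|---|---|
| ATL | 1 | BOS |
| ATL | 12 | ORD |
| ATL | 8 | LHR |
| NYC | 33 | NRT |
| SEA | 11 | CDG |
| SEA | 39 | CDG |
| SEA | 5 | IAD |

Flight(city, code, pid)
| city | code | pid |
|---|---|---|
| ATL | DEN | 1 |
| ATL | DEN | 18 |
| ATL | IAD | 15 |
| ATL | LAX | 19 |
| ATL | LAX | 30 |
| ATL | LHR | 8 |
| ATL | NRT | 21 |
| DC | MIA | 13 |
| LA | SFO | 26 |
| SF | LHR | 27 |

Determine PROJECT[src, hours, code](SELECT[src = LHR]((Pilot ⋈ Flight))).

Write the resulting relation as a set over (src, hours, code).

Natural join on city: {(ATL, 1, BOS, DEN, 1), (ATL, 1, BOS, DEN, 18), (ATL, 1, BOS, IAD, 15), (ATL, 1, BOS, LAX, 19), (ATL, 1, BOS, LAX, 30), (ATL, 1, BOS, LHR, 8), (ATL, 1, BOS, NRT, 21), (ATL, 12, ORD, DEN, 1), (ATL, 12, ORD, DEN, 18), (ATL, 12, ORD, IAD, 15), (ATL, 12, ORD, LAX, 19), (ATL, 12, ORD, LAX, 30), (ATL, 12, ORD, LHR, 8), (ATL, 12, ORD, NRT, 21), (ATL, 8, LHR, DEN, 1), (ATL, 8, LHR, DEN, 18), (ATL, 8, LHR, IAD, 15), (ATL, 8, LHR, LAX, 19), (ATL, 8, LHR, LAX, 30), (ATL, 8, LHR, LHR, 8), (ATL, 8, LHR, NRT, 21)}
σ[src = LHR]: keep tuples satisfying src = LHR → {(ATL, 8, LHR, DEN, 1), (ATL, 8, LHR, DEN, 18), (ATL, 8, LHR, IAD, 15), (ATL, 8, LHR, LAX, 19), (ATL, 8, LHR, LAX, 30), (ATL, 8, LHR, LHR, 8), (ATL, 8, LHR, NRT, 21)}
π_{src, hours, code} gives {(LHR, 8, DEN), (LHR, 8, IAD), (LHR, 8, LAX), (LHR, 8, LHR), (LHR, 8, NRT)} (2 duplicate(s) eliminated).

{(LHR, 8, DEN), (LHR, 8, IAD), (LHR, 8, LAX), (LHR, 8, LHR), (LHR, 8, NRT)}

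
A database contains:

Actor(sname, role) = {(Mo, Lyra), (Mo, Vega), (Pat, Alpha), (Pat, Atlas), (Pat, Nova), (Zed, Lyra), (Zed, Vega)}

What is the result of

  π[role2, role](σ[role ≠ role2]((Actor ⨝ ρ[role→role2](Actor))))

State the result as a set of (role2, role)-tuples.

ρ[role→role2]: schema becomes (sname, role2); tuples unchanged.
Natural join on sname: {(Mo, Lyra, Lyra), (Mo, Lyra, Vega), (Mo, Vega, Lyra), (Mo, Vega, Vega), (Pat, Alpha, Alpha), (Pat, Alpha, Atlas), (Pat, Alpha, Nova), (Pat, Atlas, Alpha), (Pat, Atlas, Atlas), (Pat, Atlas, Nova), (Pat, Nova, Alpha), (Pat, Nova, Atlas), (Pat, Nova, Nova), (Zed, Lyra, Lyra), (Zed, Lyra, Vega), (Zed, Vega, Lyra), (Zed, Vega, Vega)}
Apply σ_{role ≠ role2}; surviving tuples: {(Mo, Lyra, Vega), (Mo, Vega, Lyra), (Pat, Alpha, Atlas), (Pat, Alpha, Nova), (Pat, Atlas, Alpha), (Pat, Atlas, Nova), (Pat, Nova, Alpha), (Pat, Nova, Atlas), (Zed, Lyra, Vega), (Zed, Vega, Lyra)}
π_{role2, role} gives {(Alpha, Atlas), (Alpha, Nova), (Atlas, Alpha), (Atlas, Nova), (Lyra, Vega), (Nova, Alpha), (Nova, Atlas), (Vega, Lyra)} (2 duplicate(s) eliminated).

{(Alpha, Atlas), (Alpha, Nova), (Atlas, Alpha), (Atlas, Nova), (Lyra, Vega), (Nova, Alpha), (Nova, Atlas), (Vega, Lyra)}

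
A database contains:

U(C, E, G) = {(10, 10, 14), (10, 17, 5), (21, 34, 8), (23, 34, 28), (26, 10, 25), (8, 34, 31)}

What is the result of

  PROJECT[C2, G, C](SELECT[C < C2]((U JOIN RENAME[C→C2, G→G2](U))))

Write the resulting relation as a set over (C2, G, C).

{(21, 31, 8), (23, 31, 8), (23, 8, 21), (26, 14, 10)}

ρ[C→C2, G→G2]: schema becomes (C2, E, G2); tuples unchanged.
U ⋈ RENAME[C→C2, G→G2](U) (natural join on E): {(10, 10, 14, 10, 14), (10, 10, 14, 26, 25), (10, 17, 5, 10, 5), (21, 34, 8, 21, 8), (21, 34, 8, 23, 28), (21, 34, 8, 8, 31), (23, 34, 28, 21, 8), (23, 34, 28, 23, 28), (23, 34, 28, 8, 31), (26, 10, 25, 10, 14), (26, 10, 25, 26, 25), (8, 34, 31, 21, 8), (8, 34, 31, 23, 28), (8, 34, 31, 8, 31)}
Apply σ_{C < C2}; surviving tuples: {(10, 10, 14, 26, 25), (21, 34, 8, 23, 28), (8, 34, 31, 21, 8), (8, 34, 31, 23, 28)}
π_{C2, G, C} gives {(21, 31, 8), (23, 31, 8), (23, 8, 21), (26, 14, 10)}.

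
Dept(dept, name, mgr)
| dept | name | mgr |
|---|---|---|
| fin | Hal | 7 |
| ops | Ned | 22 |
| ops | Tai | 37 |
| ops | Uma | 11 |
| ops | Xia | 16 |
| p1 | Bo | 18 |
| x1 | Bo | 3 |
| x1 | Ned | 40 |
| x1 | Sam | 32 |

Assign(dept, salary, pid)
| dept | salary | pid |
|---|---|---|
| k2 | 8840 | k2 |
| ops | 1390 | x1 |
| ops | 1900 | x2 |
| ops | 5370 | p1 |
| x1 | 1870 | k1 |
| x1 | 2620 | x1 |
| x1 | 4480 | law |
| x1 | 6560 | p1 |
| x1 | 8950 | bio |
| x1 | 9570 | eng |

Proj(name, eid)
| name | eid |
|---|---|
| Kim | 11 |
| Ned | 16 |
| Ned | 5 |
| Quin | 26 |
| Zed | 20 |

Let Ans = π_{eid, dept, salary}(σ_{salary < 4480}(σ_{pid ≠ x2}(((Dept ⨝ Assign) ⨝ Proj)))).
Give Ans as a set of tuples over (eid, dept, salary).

{(16, ops, 1390), (16, x1, 1870), (16, x1, 2620), (5, ops, 1390), (5, x1, 1870), (5, x1, 2620)}

Dept ⋈ Assign (natural join on dept): {(ops, Ned, 22, 1390, x1), (ops, Ned, 22, 1900, x2), (ops, Ned, 22, 5370, p1), (ops, Tai, 37, 1390, x1), (ops, Tai, 37, 1900, x2), (ops, Tai, 37, 5370, p1), (ops, Uma, 11, 1390, x1), (ops, Uma, 11, 1900, x2), (ops, Uma, 11, 5370, p1), (ops, Xia, 16, 1390, x1), (ops, Xia, 16, 1900, x2), (ops, Xia, 16, 5370, p1), (x1, Bo, 3, 1870, k1), (x1, Bo, 3, 2620, x1), (x1, Bo, 3, 4480, law), (x1, Bo, 3, 6560, p1), (x1, Bo, 3, 8950, bio), (x1, Bo, 3, 9570, eng), (x1, Ned, 40, 1870, k1), (x1, Ned, 40, 2620, x1), (x1, Ned, 40, 4480, law), (x1, Ned, 40, 6560, p1), (x1, Ned, 40, 8950, bio), (x1, Ned, 40, 9570, eng), (x1, Sam, 32, 1870, k1), (x1, Sam, 32, 2620, x1), (x1, Sam, 32, 4480, law), (x1, Sam, 32, 6560, p1), (x1, Sam, 32, 8950, bio), (x1, Sam, 32, 9570, eng)}
(Dept ⨝ Assign) ⋈ Proj (natural join on name): {(ops, Ned, 22, 1390, x1, 16), (ops, Ned, 22, 1390, x1, 5), (ops, Ned, 22, 1900, x2, 16), (ops, Ned, 22, 1900, x2, 5), (ops, Ned, 22, 5370, p1, 16), (ops, Ned, 22, 5370, p1, 5), (x1, Ned, 40, 1870, k1, 16), (x1, Ned, 40, 1870, k1, 5), (x1, Ned, 40, 2620, x1, 16), (x1, Ned, 40, 2620, x1, 5), (x1, Ned, 40, 4480, law, 16), (x1, Ned, 40, 4480, law, 5), (x1, Ned, 40, 6560, p1, 16), (x1, Ned, 40, 6560, p1, 5), (x1, Ned, 40, 8950, bio, 16), (x1, Ned, 40, 8950, bio, 5), (x1, Ned, 40, 9570, eng, 16), (x1, Ned, 40, 9570, eng, 5)}
Filtering on pid ≠ x2 leaves {(ops, Ned, 22, 1390, x1, 16), (ops, Ned, 22, 1390, x1, 5), (ops, Ned, 22, 5370, p1, 16), (ops, Ned, 22, 5370, p1, 5), (x1, Ned, 40, 1870, k1, 16), (x1, Ned, 40, 1870, k1, 5), (x1, Ned, 40, 2620, x1, 16), (x1, Ned, 40, 2620, x1, 5), (x1, Ned, 40, 4480, law, 16), (x1, Ned, 40, 4480, law, 5), (x1, Ned, 40, 6560, p1, 16), (x1, Ned, 40, 6560, p1, 5), (x1, Ned, 40, 8950, bio, 16), (x1, Ned, 40, 8950, bio, 5), (x1, Ned, 40, 9570, eng, 16), (x1, Ned, 40, 9570, eng, 5)}.
Filtering on salary < 4480 leaves {(ops, Ned, 22, 1390, x1, 16), (ops, Ned, 22, 1390, x1, 5), (x1, Ned, 40, 1870, k1, 16), (x1, Ned, 40, 1870, k1, 5), (x1, Ned, 40, 2620, x1, 16), (x1, Ned, 40, 2620, x1, 5)}.
Projecting to eid, dept, salary: {(16, ops, 1390), (16, x1, 1870), (16, x1, 2620), (5, ops, 1390), (5, x1, 1870), (5, x1, 2620)}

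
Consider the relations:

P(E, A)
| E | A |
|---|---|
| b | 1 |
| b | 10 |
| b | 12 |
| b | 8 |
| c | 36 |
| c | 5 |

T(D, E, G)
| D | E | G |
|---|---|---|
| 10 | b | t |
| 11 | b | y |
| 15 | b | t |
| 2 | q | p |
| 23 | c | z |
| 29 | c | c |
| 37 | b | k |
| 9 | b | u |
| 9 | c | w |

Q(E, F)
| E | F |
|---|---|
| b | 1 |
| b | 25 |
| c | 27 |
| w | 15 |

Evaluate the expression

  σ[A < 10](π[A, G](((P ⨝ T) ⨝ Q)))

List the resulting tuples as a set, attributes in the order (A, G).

Natural join on E: {(b, 1, 10, t), (b, 1, 11, y), (b, 1, 15, t), (b, 1, 37, k), (b, 1, 9, u), (b, 10, 10, t), (b, 10, 11, y), (b, 10, 15, t), (b, 10, 37, k), (b, 10, 9, u), (b, 12, 10, t), (b, 12, 11, y), (b, 12, 15, t), (b, 12, 37, k), (b, 12, 9, u), (b, 8, 10, t), (b, 8, 11, y), (b, 8, 15, t), (b, 8, 37, k), (b, 8, 9, u), (c, 36, 23, z), (c, 36, 29, c), (c, 36, 9, w), (c, 5, 23, z), (c, 5, 29, c), (c, 5, 9, w)}
Natural join on E: {(b, 1, 10, t, 1), (b, 1, 10, t, 25), (b, 1, 11, y, 1), (b, 1, 11, y, 25), (b, 1, 15, t, 1), (b, 1, 15, t, 25), (b, 1, 37, k, 1), (b, 1, 37, k, 25), (b, 1, 9, u, 1), (b, 1, 9, u, 25), (b, 10, 10, t, 1), (b, 10, 10, t, 25), (b, 10, 11, y, 1), (b, 10, 11, y, 25), (b, 10, 15, t, 1), (b, 10, 15, t, 25), (b, 10, 37, k, 1), (b, 10, 37, k, 25), (b, 10, 9, u, 1), (b, 10, 9, u, 25), (b, 12, 10, t, 1), (b, 12, 10, t, 25), (b, 12, 11, y, 1), (b, 12, 11, y, 25), (b, 12, 15, t, 1), (b, 12, 15, t, 25), (b, 12, 37, k, 1), (b, 12, 37, k, 25), (b, 12, 9, u, 1), (b, 12, 9, u, 25), (b, 8, 10, t, 1), (b, 8, 10, t, 25), (b, 8, 11, y, 1), (b, 8, 11, y, 25), (b, 8, 15, t, 1), (b, 8, 15, t, 25), (b, 8, 37, k, 1), (b, 8, 37, k, 25), (b, 8, 9, u, 1), (b, 8, 9, u, 25), (c, 36, 23, z, 27), (c, 36, 29, c, 27), (c, 36, 9, w, 27), (c, 5, 23, z, 27), (c, 5, 29, c, 27), (c, 5, 9, w, 27)}
π_{A, G} gives {(1, k), (1, t), (1, u), (1, y), (10, k), (10, t), (10, u), (10, y), (12, k), (12, t), (12, u), (12, y), (36, c), (36, w), (36, z), (5, c), (5, w), (5, z), (8, k), (8, t), (8, u), (8, y)} (24 duplicate(s) eliminated).
Selection A < 10: {(1, k), (1, t), (1, u), (1, y), (5, c), (5, w), (5, z), (8, k), (8, t), (8, u), (8, y)}

{(1, k), (1, t), (1, u), (1, y), (5, c), (5, w), (5, z), (8, k), (8, t), (8, u), (8, y)}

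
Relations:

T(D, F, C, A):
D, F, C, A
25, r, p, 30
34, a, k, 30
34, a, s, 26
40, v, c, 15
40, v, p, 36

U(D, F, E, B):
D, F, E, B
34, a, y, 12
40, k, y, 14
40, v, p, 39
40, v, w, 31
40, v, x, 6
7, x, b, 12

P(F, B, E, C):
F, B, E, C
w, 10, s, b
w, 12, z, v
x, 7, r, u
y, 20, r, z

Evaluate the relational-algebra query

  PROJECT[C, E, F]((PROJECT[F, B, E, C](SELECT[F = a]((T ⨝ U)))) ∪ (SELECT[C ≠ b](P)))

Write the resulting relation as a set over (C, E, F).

Natural join on D, F: {(34, a, k, 30, y, 12), (34, a, s, 26, y, 12), (40, v, c, 15, p, 39), (40, v, c, 15, w, 31), (40, v, c, 15, x, 6), (40, v, p, 36, p, 39), (40, v, p, 36, w, 31), (40, v, p, 36, x, 6)}
Selection F = a: {(34, a, k, 30, y, 12), (34, a, s, 26, y, 12)}
Projecting to F, B, E, C: {(a, 12, y, k), (a, 12, y, s)}
Selection C ≠ b: {(w, 12, z, v), (x, 7, r, u), (y, 20, r, z)}
Union: {(a, 12, y, k), (a, 12, y, s)} with {(w, 12, z, v), (x, 7, r, u), (y, 20, r, z)} → {(a, 12, y, k), (a, 12, y, s), (w, 12, z, v), (x, 7, r, u), (y, 20, r, z)}
Projecting to C, E, F: {(k, y, a), (s, y, a), (u, r, x), (v, z, w), (z, r, y)}

{(k, y, a), (s, y, a), (u, r, x), (v, z, w), (z, r, y)}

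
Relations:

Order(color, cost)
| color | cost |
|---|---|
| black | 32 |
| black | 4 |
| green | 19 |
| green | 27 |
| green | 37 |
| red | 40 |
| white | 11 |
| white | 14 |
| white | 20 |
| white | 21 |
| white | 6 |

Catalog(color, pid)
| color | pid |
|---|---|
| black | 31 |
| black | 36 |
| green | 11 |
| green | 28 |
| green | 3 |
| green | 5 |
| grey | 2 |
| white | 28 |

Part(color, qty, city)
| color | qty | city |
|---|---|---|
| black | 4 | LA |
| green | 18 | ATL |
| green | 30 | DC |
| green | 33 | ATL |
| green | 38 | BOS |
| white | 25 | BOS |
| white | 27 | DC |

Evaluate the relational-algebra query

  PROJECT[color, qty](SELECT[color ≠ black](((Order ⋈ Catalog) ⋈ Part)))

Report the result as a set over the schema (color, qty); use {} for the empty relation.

{(green, 18), (green, 30), (green, 33), (green, 38), (white, 25), (white, 27)}

Order ⋈ Catalog (natural join on color): {(black, 32, 31), (black, 32, 36), (black, 4, 31), (black, 4, 36), (green, 19, 11), (green, 19, 28), (green, 19, 3), (green, 19, 5), (green, 27, 11), (green, 27, 28), (green, 27, 3), (green, 27, 5), (green, 37, 11), (green, 37, 28), (green, 37, 3), (green, 37, 5), (white, 11, 28), (white, 14, 28), (white, 20, 28), (white, 21, 28), (white, 6, 28)}
(Order ⋈ Catalog) ⋈ Part (natural join on color): {(black, 32, 31, 4, LA), (black, 32, 36, 4, LA), (black, 4, 31, 4, LA), (black, 4, 36, 4, LA), (green, 19, 11, 18, ATL), (green, 19, 11, 30, DC), (green, 19, 11, 33, ATL), (green, 19, 11, 38, BOS), (green, 19, 28, 18, ATL), (green, 19, 28, 30, DC), (green, 19, 28, 33, ATL), (green, 19, 28, 38, BOS), (green, 19, 3, 18, ATL), (green, 19, 3, 30, DC), (green, 19, 3, 33, ATL), (green, 19, 3, 38, BOS), (green, 19, 5, 18, ATL), (green, 19, 5, 30, DC), (green, 19, 5, 33, ATL), (green, 19, 5, 38, BOS), (green, 27, 11, 18, ATL), (green, 27, 11, 30, DC), (green, 27, 11, 33, ATL), (green, 27, 11, 38, BOS), (green, 27, 28, 18, ATL), (green, 27, 28, 30, DC), (green, 27, 28, 33, ATL), (green, 27, 28, 38, BOS), (green, 27, 3, 18, ATL), (green, 27, 3, 30, DC), (green, 27, 3, 33, ATL), (green, 27, 3, 38, BOS), (green, 27, 5, 18, ATL), (green, 27, 5, 30, DC), (green, 27, 5, 33, ATL), (green, 27, 5, 38, BOS), (green, 37, 11, 18, ATL), (green, 37, 11, 30, DC), (green, 37, 11, 33, ATL), (green, 37, 11, 38, BOS), (green, 37, 28, 18, ATL), (green, 37, 28, 30, DC), (green, 37, 28, 33, ATL), (green, 37, 28, 38, BOS), (green, 37, 3, 18, ATL), (green, 37, 3, 30, DC), (green, 37, 3, 33, ATL), (green, 37, 3, 38, BOS), (green, 37, 5, 18, ATL), (green, 37, 5, 30, DC), (green, 37, 5, 33, ATL), (green, 37, 5, 38, BOS), (white, 11, 28, 25, BOS), (white, 11, 28, 27, DC), (white, 14, 28, 25, BOS), (white, 14, 28, 27, DC), (white, 20, 28, 25, BOS), (white, 20, 28, 27, DC), (white, 21, 28, 25, BOS), (white, 21, 28, 27, DC), (white, 6, 28, 25, BOS), (white, 6, 28, 27, DC)}
Apply σ_{color ≠ black}; surviving tuples: {(green, 19, 11, 18, ATL), (green, 19, 11, 30, DC), (green, 19, 11, 33, ATL), (green, 19, 11, 38, BOS), (green, 19, 28, 18, ATL), (green, 19, 28, 30, DC), (green, 19, 28, 33, ATL), (green, 19, 28, 38, BOS), (green, 19, 3, 18, ATL), (green, 19, 3, 30, DC), (green, 19, 3, 33, ATL), (green, 19, 3, 38, BOS), (green, 19, 5, 18, ATL), (green, 19, 5, 30, DC), (green, 19, 5, 33, ATL), (green, 19, 5, 38, BOS), (green, 27, 11, 18, ATL), (green, 27, 11, 30, DC), (green, 27, 11, 33, ATL), (green, 27, 11, 38, BOS), (green, 27, 28, 18, ATL), (green, 27, 28, 30, DC), (green, 27, 28, 33, ATL), (green, 27, 28, 38, BOS), (green, 27, 3, 18, ATL), (green, 27, 3, 30, DC), (green, 27, 3, 33, ATL), (green, 27, 3, 38, BOS), (green, 27, 5, 18, ATL), (green, 27, 5, 30, DC), (green, 27, 5, 33, ATL), (green, 27, 5, 38, BOS), (green, 37, 11, 18, ATL), (green, 37, 11, 30, DC), (green, 37, 11, 33, ATL), (green, 37, 11, 38, BOS), (green, 37, 28, 18, ATL), (green, 37, 28, 30, DC), (green, 37, 28, 33, ATL), (green, 37, 28, 38, BOS), (green, 37, 3, 18, ATL), (green, 37, 3, 30, DC), (green, 37, 3, 33, ATL), (green, 37, 3, 38, BOS), (green, 37, 5, 18, ATL), (green, 37, 5, 30, DC), (green, 37, 5, 33, ATL), (green, 37, 5, 38, BOS), (white, 11, 28, 25, BOS), (white, 11, 28, 27, DC), (white, 14, 28, 25, BOS), (white, 14, 28, 27, DC), (white, 20, 28, 25, BOS), (white, 20, 28, 27, DC), (white, 21, 28, 25, BOS), (white, 21, 28, 27, DC), (white, 6, 28, 25, BOS), (white, 6, 28, 27, DC)}
π_{color, qty} gives {(green, 18), (green, 30), (green, 33), (green, 38), (white, 25), (white, 27)} (52 duplicate(s) eliminated).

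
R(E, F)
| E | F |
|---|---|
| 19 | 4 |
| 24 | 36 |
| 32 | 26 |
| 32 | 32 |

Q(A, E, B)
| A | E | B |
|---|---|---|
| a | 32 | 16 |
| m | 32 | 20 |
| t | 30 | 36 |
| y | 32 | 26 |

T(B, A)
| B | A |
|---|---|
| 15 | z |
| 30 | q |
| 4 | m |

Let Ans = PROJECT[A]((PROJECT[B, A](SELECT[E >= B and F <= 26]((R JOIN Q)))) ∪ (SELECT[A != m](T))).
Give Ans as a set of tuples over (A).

{a, m, q, y, z}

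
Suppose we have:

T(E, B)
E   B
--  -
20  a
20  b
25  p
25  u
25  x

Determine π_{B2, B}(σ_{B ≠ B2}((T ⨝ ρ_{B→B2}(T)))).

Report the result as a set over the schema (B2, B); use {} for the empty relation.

{(a, b), (b, a), (p, u), (p, x), (u, p), (u, x), (x, p), (x, u)}

ρ[B→B2]: schema becomes (E, B2); tuples unchanged.
Joining T and ρ_{B→B2}(T) on E yields {(20, a, a), (20, a, b), (20, b, a), (20, b, b), (25, p, p), (25, p, u), (25, p, x), (25, u, p), (25, u, u), (25, u, x), (25, x, p), (25, x, u), (25, x, x)}.
Filtering on B ≠ B2 leaves {(20, a, b), (20, b, a), (25, p, u), (25, p, x), (25, u, p), (25, u, x), (25, x, p), (25, x, u)}.
Keep only column(s) B2, B: {(a, b), (b, a), (p, u), (p, x), (u, p), (u, x), (x, p), (x, u)}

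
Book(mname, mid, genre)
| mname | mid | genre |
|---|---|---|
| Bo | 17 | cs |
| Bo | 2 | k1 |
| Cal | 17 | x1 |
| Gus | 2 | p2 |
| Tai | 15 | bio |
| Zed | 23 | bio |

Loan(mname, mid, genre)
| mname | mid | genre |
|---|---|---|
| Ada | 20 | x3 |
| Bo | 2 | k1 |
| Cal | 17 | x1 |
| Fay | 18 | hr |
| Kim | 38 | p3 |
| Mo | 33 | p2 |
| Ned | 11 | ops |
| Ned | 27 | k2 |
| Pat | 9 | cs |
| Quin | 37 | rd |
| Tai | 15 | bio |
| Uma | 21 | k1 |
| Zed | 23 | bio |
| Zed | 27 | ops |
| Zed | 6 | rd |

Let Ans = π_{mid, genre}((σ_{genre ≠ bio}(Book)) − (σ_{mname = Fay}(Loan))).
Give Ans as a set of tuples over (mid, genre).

{(17, cs), (17, x1), (2, k1), (2, p2)}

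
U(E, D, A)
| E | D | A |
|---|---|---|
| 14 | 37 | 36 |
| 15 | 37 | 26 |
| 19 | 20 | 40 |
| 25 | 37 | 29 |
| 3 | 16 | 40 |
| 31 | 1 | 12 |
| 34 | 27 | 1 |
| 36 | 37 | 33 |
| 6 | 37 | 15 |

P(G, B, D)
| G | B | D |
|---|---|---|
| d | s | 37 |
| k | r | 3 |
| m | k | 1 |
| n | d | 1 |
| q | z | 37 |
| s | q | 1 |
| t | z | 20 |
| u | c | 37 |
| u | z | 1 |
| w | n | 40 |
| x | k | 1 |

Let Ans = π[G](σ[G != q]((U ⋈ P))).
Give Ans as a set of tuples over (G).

{d, m, n, s, t, u, x}

Joining U and P on D yields {(14, 37, 36, d, s), (14, 37, 36, q, z), (14, 37, 36, u, c), (15, 37, 26, d, s), (15, 37, 26, q, z), (15, 37, 26, u, c), (19, 20, 40, t, z), (25, 37, 29, d, s), (25, 37, 29, q, z), (25, 37, 29, u, c), (31, 1, 12, m, k), (31, 1, 12, n, d), (31, 1, 12, s, q), (31, 1, 12, u, z), (31, 1, 12, x, k), (36, 37, 33, d, s), (36, 37, 33, q, z), (36, 37, 33, u, c), (6, 37, 15, d, s), (6, 37, 15, q, z), (6, 37, 15, u, c)}.
σ[G != q]: keep tuples satisfying G != q → {(14, 37, 36, d, s), (14, 37, 36, u, c), (15, 37, 26, d, s), (15, 37, 26, u, c), (19, 20, 40, t, z), (25, 37, 29, d, s), (25, 37, 29, u, c), (31, 1, 12, m, k), (31, 1, 12, n, d), (31, 1, 12, s, q), (31, 1, 12, u, z), (31, 1, 12, x, k), (36, 37, 33, d, s), (36, 37, 33, u, c), (6, 37, 15, d, s), (6, 37, 15, u, c)}
Projecting to G (9 duplicate(s) eliminated): {d, m, n, s, t, u, x}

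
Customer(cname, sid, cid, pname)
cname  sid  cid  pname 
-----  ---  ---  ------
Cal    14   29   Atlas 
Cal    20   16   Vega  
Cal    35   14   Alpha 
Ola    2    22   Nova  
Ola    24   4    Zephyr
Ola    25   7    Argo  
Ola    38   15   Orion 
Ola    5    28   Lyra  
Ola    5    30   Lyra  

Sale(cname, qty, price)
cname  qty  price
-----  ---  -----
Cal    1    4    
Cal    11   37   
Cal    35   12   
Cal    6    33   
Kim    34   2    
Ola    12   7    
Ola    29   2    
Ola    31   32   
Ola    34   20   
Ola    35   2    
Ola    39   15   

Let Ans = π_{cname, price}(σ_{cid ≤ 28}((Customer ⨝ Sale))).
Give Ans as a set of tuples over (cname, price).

Customer ⋈ Sale (natural join on cname): {(Cal, 14, 29, Atlas, 1, 4), (Cal, 14, 29, Atlas, 11, 37), (Cal, 14, 29, Atlas, 35, 12), (Cal, 14, 29, Atlas, 6, 33), (Cal, 20, 16, Vega, 1, 4), (Cal, 20, 16, Vega, 11, 37), (Cal, 20, 16, Vega, 35, 12), (Cal, 20, 16, Vega, 6, 33), (Cal, 35, 14, Alpha, 1, 4), (Cal, 35, 14, Alpha, 11, 37), (Cal, 35, 14, Alpha, 35, 12), (Cal, 35, 14, Alpha, 6, 33), (Ola, 2, 22, Nova, 12, 7), (Ola, 2, 22, Nova, 29, 2), (Ola, 2, 22, Nova, 31, 32), (Ola, 2, 22, Nova, 34, 20), (Ola, 2, 22, Nova, 35, 2), (Ola, 2, 22, Nova, 39, 15), (Ola, 24, 4, Zephyr, 12, 7), (Ola, 24, 4, Zephyr, 29, 2), (Ola, 24, 4, Zephyr, 31, 32), (Ola, 24, 4, Zephyr, 34, 20), (Ola, 24, 4, Zephyr, 35, 2), (Ola, 24, 4, Zephyr, 39, 15), (Ola, 25, 7, Argo, 12, 7), (Ola, 25, 7, Argo, 29, 2), (Ola, 25, 7, Argo, 31, 32), (Ola, 25, 7, Argo, 34, 20), (Ola, 25, 7, Argo, 35, 2), (Ola, 25, 7, Argo, 39, 15), (Ola, 38, 15, Orion, 12, 7), (Ola, 38, 15, Orion, 29, 2), (Ola, 38, 15, Orion, 31, 32), (Ola, 38, 15, Orion, 34, 20), (Ola, 38, 15, Orion, 35, 2), (Ola, 38, 15, Orion, 39, 15), (Ola, 5, 28, Lyra, 12, 7), (Ola, 5, 28, Lyra, 29, 2), (Ola, 5, 28, Lyra, 31, 32), (Ola, 5, 28, Lyra, 34, 20), (Ola, 5, 28, Lyra, 35, 2), (Ola, 5, 28, Lyra, 39, 15), (Ola, 5, 30, Lyra, 12, 7), (Ola, 5, 30, Lyra, 29, 2), (Ola, 5, 30, Lyra, 31, 32), (Ola, 5, 30, Lyra, 34, 20), (Ola, 5, 30, Lyra, 35, 2), (Ola, 5, 30, Lyra, 39, 15)}
σ[cid ≤ 28]: keep tuples satisfying cid ≤ 28 → {(Cal, 20, 16, Vega, 1, 4), (Cal, 20, 16, Vega, 11, 37), (Cal, 20, 16, Vega, 35, 12), (Cal, 20, 16, Vega, 6, 33), (Cal, 35, 14, Alpha, 1, 4), (Cal, 35, 14, Alpha, 11, 37), (Cal, 35, 14, Alpha, 35, 12), (Cal, 35, 14, Alpha, 6, 33), (Ola, 2, 22, Nova, 12, 7), (Ola, 2, 22, Nova, 29, 2), (Ola, 2, 22, Nova, 31, 32), (Ola, 2, 22, Nova, 34, 20), (Ola, 2, 22, Nova, 35, 2), (Ola, 2, 22, Nova, 39, 15), (Ola, 24, 4, Zephyr, 12, 7), (Ola, 24, 4, Zephyr, 29, 2), (Ola, 24, 4, Zephyr, 31, 32), (Ola, 24, 4, Zephyr, 34, 20), (Ola, 24, 4, Zephyr, 35, 2), (Ola, 24, 4, Zephyr, 39, 15), (Ola, 25, 7, Argo, 12, 7), (Ola, 25, 7, Argo, 29, 2), (Ola, 25, 7, Argo, 31, 32), (Ola, 25, 7, Argo, 34, 20), (Ola, 25, 7, Argo, 35, 2), (Ola, 25, 7, Argo, 39, 15), (Ola, 38, 15, Orion, 12, 7), (Ola, 38, 15, Orion, 29, 2), (Ola, 38, 15, Orion, 31, 32), (Ola, 38, 15, Orion, 34, 20), (Ola, 38, 15, Orion, 35, 2), (Ola, 38, 15, Orion, 39, 15), (Ola, 5, 28, Lyra, 12, 7), (Ola, 5, 28, Lyra, 29, 2), (Ola, 5, 28, Lyra, 31, 32), (Ola, 5, 28, Lyra, 34, 20), (Ola, 5, 28, Lyra, 35, 2), (Ola, 5, 28, Lyra, 39, 15)}
Projecting to cname, price (29 duplicate(s) eliminated): {(Cal, 12), (Cal, 33), (Cal, 37), (Cal, 4), (Ola, 15), (Ola, 2), (Ola, 20), (Ola, 32), (Ola, 7)}

{(Cal, 12), (Cal, 33), (Cal, 37), (Cal, 4), (Ola, 15), (Ola, 2), (Ola, 20), (Ola, 32), (Ola, 7)}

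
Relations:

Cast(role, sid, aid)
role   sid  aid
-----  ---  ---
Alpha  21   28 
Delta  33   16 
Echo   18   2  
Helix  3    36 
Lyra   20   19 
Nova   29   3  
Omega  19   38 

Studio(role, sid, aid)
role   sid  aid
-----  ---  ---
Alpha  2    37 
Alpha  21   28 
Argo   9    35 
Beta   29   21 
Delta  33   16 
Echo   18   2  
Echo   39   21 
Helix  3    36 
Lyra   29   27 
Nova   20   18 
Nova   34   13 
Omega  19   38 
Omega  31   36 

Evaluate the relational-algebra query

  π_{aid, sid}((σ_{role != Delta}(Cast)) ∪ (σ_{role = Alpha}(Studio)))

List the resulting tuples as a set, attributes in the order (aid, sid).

{(19, 20), (2, 18), (28, 21), (3, 29), (36, 3), (37, 2), (38, 19)}

Selection role != Delta: {(Alpha, 21, 28), (Echo, 18, 2), (Helix, 3, 36), (Lyra, 20, 19), (Nova, 29, 3), (Omega, 19, 38)}
Selection role = Alpha: {(Alpha, 2, 37), (Alpha, 21, 28)}
Taking the union: {(Alpha, 2, 37), (Alpha, 21, 28), (Echo, 18, 2), (Helix, 3, 36), (Lyra, 20, 19), (Nova, 29, 3), (Omega, 19, 38)}
π_{aid, sid} gives {(19, 20), (2, 18), (28, 21), (3, 29), (36, 3), (37, 2), (38, 19)}.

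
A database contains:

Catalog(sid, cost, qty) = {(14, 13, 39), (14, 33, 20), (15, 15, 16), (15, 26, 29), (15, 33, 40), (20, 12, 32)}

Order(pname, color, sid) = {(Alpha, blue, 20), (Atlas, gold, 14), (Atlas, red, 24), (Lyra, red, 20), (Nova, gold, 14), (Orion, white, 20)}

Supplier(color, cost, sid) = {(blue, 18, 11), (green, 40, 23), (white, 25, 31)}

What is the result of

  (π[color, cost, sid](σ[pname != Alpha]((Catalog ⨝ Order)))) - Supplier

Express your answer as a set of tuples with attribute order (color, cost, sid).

{(gold, 13, 14), (gold, 33, 14), (red, 12, 20), (white, 12, 20)}

Joining Catalog and Order on sid yields {(14, 13, 39, Atlas, gold), (14, 13, 39, Nova, gold), (14, 33, 20, Atlas, gold), (14, 33, 20, Nova, gold), (20, 12, 32, Alpha, blue), (20, 12, 32, Lyra, red), (20, 12, 32, Orion, white)}.
Apply σ_{pname != Alpha}; surviving tuples: {(14, 13, 39, Atlas, gold), (14, 13, 39, Nova, gold), (14, 33, 20, Atlas, gold), (14, 33, 20, Nova, gold), (20, 12, 32, Lyra, red), (20, 12, 32, Orion, white)}
Keep only column(s) color, cost, sid (2 duplicate(s) eliminated): {(gold, 13, 14), (gold, 33, 14), (red, 12, 20), (white, 12, 20)}
Set difference of the two operands is {(gold, 13, 14), (gold, 33, 14), (red, 12, 20), (white, 12, 20)}.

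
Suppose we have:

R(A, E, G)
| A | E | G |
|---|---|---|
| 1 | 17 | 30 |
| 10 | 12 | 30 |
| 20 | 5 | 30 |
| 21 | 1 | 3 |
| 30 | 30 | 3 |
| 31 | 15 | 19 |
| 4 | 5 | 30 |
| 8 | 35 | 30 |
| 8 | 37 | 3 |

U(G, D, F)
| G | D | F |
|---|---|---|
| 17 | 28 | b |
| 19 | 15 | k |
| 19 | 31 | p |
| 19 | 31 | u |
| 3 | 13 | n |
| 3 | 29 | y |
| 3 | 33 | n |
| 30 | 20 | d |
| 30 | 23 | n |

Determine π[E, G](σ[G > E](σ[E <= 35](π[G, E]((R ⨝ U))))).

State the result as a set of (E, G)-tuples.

{(1, 3), (12, 30), (15, 19), (17, 30), (5, 30)}

R ⋈ U (natural join on G): {(1, 17, 30, 20, d), (1, 17, 30, 23, n), (10, 12, 30, 20, d), (10, 12, 30, 23, n), (20, 5, 30, 20, d), (20, 5, 30, 23, n), (21, 1, 3, 13, n), (21, 1, 3, 29, y), (21, 1, 3, 33, n), (30, 30, 3, 13, n), (30, 30, 3, 29, y), (30, 30, 3, 33, n), (31, 15, 19, 15, k), (31, 15, 19, 31, p), (31, 15, 19, 31, u), (4, 5, 30, 20, d), (4, 5, 30, 23, n), (8, 35, 30, 20, d), (8, 35, 30, 23, n), (8, 37, 3, 13, n), (8, 37, 3, 29, y), (8, 37, 3, 33, n)}
π[G, E]: project onto (G, E) (14 duplicate(s) eliminated) → {(19, 15), (3, 1), (3, 30), (3, 37), (30, 12), (30, 17), (30, 35), (30, 5)}
Selection E <= 35: {(19, 15), (3, 1), (3, 30), (30, 12), (30, 17), (30, 35), (30, 5)}
Selection G > E: {(19, 15), (3, 1), (30, 12), (30, 17), (30, 5)}
π[E, G]: project onto (E, G) → {(1, 3), (12, 30), (15, 19), (17, 30), (5, 30)}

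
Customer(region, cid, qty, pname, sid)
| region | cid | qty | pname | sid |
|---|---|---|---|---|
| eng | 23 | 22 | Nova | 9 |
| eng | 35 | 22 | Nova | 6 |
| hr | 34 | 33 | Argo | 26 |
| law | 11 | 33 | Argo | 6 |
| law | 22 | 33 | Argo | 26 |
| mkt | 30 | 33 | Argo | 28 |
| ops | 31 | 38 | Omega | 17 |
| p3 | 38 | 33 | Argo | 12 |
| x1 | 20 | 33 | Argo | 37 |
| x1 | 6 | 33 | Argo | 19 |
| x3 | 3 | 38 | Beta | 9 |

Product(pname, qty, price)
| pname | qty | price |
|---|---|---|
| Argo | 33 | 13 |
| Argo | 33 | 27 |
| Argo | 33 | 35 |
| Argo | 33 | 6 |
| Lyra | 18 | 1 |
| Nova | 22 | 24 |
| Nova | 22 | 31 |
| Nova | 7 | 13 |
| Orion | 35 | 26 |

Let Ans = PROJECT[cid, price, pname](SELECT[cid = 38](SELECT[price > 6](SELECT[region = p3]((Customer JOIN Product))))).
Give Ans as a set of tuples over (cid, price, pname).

Natural join on qty, pname: {(eng, 23, 22, Nova, 9, 24), (eng, 23, 22, Nova, 9, 31), (eng, 35, 22, Nova, 6, 24), (eng, 35, 22, Nova, 6, 31), (hr, 34, 33, Argo, 26, 13), (hr, 34, 33, Argo, 26, 27), (hr, 34, 33, Argo, 26, 35), (hr, 34, 33, Argo, 26, 6), (law, 11, 33, Argo, 6, 13), (law, 11, 33, Argo, 6, 27), (law, 11, 33, Argo, 6, 35), (law, 11, 33, Argo, 6, 6), (law, 22, 33, Argo, 26, 13), (law, 22, 33, Argo, 26, 27), (law, 22, 33, Argo, 26, 35), (law, 22, 33, Argo, 26, 6), (mkt, 30, 33, Argo, 28, 13), (mkt, 30, 33, Argo, 28, 27), (mkt, 30, 33, Argo, 28, 35), (mkt, 30, 33, Argo, 28, 6), (p3, 38, 33, Argo, 12, 13), (p3, 38, 33, Argo, 12, 27), (p3, 38, 33, Argo, 12, 35), (p3, 38, 33, Argo, 12, 6), (x1, 20, 33, Argo, 37, 13), (x1, 20, 33, Argo, 37, 27), (x1, 20, 33, Argo, 37, 35), (x1, 20, 33, Argo, 37, 6), (x1, 6, 33, Argo, 19, 13), (x1, 6, 33, Argo, 19, 27), (x1, 6, 33, Argo, 19, 35), (x1, 6, 33, Argo, 19, 6)}
σ[region = p3]: keep tuples satisfying region = p3 → {(p3, 38, 33, Argo, 12, 13), (p3, 38, 33, Argo, 12, 27), (p3, 38, 33, Argo, 12, 35), (p3, 38, 33, Argo, 12, 6)}
σ[price > 6]: keep tuples satisfying price > 6 → {(p3, 38, 33, Argo, 12, 13), (p3, 38, 33, Argo, 12, 27), (p3, 38, 33, Argo, 12, 35)}
σ[cid = 38]: keep tuples satisfying cid = 38 → {(p3, 38, 33, Argo, 12, 13), (p3, 38, 33, Argo, 12, 27), (p3, 38, 33, Argo, 12, 35)}
π[cid, price, pname]: project onto (cid, price, pname) → {(38, 13, Argo), (38, 27, Argo), (38, 35, Argo)}

{(38, 13, Argo), (38, 27, Argo), (38, 35, Argo)}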